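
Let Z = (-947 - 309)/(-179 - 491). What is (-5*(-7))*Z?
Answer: 4396/67 ≈ 65.612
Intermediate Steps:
Z = 628/335 (Z = -1256/(-670) = -1256*(-1/670) = 628/335 ≈ 1.8746)
(-5*(-7))*Z = -5*(-7)*(628/335) = 35*(628/335) = 4396/67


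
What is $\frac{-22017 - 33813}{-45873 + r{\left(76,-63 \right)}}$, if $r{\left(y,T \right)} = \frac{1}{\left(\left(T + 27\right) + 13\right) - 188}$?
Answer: $\frac{5890065}{4839602} \approx 1.2171$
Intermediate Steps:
$r{\left(y,T \right)} = \frac{1}{-148 + T}$ ($r{\left(y,T \right)} = \frac{1}{\left(\left(27 + T\right) + 13\right) - 188} = \frac{1}{\left(40 + T\right) - 188} = \frac{1}{-148 + T}$)
$\frac{-22017 - 33813}{-45873 + r{\left(76,-63 \right)}} = \frac{-22017 - 33813}{-45873 + \frac{1}{-148 - 63}} = - \frac{55830}{-45873 + \frac{1}{-211}} = - \frac{55830}{-45873 - \frac{1}{211}} = - \frac{55830}{- \frac{9679204}{211}} = \left(-55830\right) \left(- \frac{211}{9679204}\right) = \frac{5890065}{4839602}$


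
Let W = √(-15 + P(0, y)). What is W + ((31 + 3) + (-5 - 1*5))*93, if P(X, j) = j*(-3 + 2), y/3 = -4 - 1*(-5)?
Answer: 2232 + 3*I*√2 ≈ 2232.0 + 4.2426*I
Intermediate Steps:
y = 3 (y = 3*(-4 - 1*(-5)) = 3*(-4 + 5) = 3*1 = 3)
P(X, j) = -j (P(X, j) = j*(-1) = -j)
W = 3*I*√2 (W = √(-15 - 1*3) = √(-15 - 3) = √(-18) = 3*I*√2 ≈ 4.2426*I)
W + ((31 + 3) + (-5 - 1*5))*93 = 3*I*√2 + ((31 + 3) + (-5 - 1*5))*93 = 3*I*√2 + (34 + (-5 - 5))*93 = 3*I*√2 + (34 - 10)*93 = 3*I*√2 + 24*93 = 3*I*√2 + 2232 = 2232 + 3*I*√2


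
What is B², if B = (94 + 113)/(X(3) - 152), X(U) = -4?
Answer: 4761/2704 ≈ 1.7607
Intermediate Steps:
B = -69/52 (B = (94 + 113)/(-4 - 152) = 207/(-156) = 207*(-1/156) = -69/52 ≈ -1.3269)
B² = (-69/52)² = 4761/2704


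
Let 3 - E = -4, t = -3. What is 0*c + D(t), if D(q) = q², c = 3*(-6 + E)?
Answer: 9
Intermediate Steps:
E = 7 (E = 3 - 1*(-4) = 3 + 4 = 7)
c = 3 (c = 3*(-6 + 7) = 3*1 = 3)
0*c + D(t) = 0*3 + (-3)² = 0 + 9 = 9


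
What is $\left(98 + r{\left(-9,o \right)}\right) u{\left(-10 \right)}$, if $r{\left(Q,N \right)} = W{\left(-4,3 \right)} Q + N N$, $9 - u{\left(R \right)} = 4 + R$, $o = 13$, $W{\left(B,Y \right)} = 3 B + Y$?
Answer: $5220$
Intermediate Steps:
$W{\left(B,Y \right)} = Y + 3 B$
$u{\left(R \right)} = 5 - R$ ($u{\left(R \right)} = 9 - \left(4 + R\right) = 5 - R$)
$r{\left(Q,N \right)} = N^{2} - 9 Q$ ($r{\left(Q,N \right)} = \left(3 + 3 \left(-4\right)\right) Q + N N = \left(3 - 12\right) Q + N^{2} = - 9 Q + N^{2} = N^{2} - 9 Q$)
$\left(98 + r{\left(-9,o \right)}\right) u{\left(-10 \right)} = \left(98 - \left(-81 - 13^{2}\right)\right) \left(5 - -10\right) = \left(98 + \left(169 + 81\right)\right) \left(5 + 10\right) = \left(98 + 250\right) 15 = 348 \cdot 15 = 5220$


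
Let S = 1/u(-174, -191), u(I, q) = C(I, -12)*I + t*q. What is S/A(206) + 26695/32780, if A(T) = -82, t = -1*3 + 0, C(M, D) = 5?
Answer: 5910571/7257492 ≈ 0.81441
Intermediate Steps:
t = -3 (t = -3 + 0 = -3)
u(I, q) = -3*q + 5*I (u(I, q) = 5*I - 3*q = -3*q + 5*I)
S = -1/297 (S = 1/(-3*(-191) + 5*(-174)) = 1/(573 - 870) = 1/(-297) = -1/297 ≈ -0.0033670)
S/A(206) + 26695/32780 = -1/297/(-82) + 26695/32780 = -1/297*(-1/82) + 26695*(1/32780) = 1/24354 + 5339/6556 = 5910571/7257492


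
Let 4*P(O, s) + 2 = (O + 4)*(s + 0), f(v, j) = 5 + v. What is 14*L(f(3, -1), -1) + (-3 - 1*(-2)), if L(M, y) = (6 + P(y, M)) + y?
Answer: 146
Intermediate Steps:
P(O, s) = -½ + s*(4 + O)/4 (P(O, s) = -½ + ((O + 4)*(s + 0))/4 = -½ + ((4 + O)*s)/4 = -½ + (s*(4 + O))/4 = -½ + s*(4 + O)/4)
L(M, y) = 11/2 + M + y + M*y/4 (L(M, y) = (6 + (-½ + M + y*M/4)) + y = (6 + (-½ + M + M*y/4)) + y = (11/2 + M + M*y/4) + y = 11/2 + M + y + M*y/4)
14*L(f(3, -1), -1) + (-3 - 1*(-2)) = 14*(11/2 + (5 + 3) - 1 + (¼)*(5 + 3)*(-1)) + (-3 - 1*(-2)) = 14*(11/2 + 8 - 1 + (¼)*8*(-1)) + (-3 + 2) = 14*(11/2 + 8 - 1 - 2) - 1 = 14*(21/2) - 1 = 147 - 1 = 146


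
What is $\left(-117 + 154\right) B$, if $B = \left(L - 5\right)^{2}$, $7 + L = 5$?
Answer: $1813$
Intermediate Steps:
$L = -2$ ($L = -7 + 5 = -2$)
$B = 49$ ($B = \left(-2 - 5\right)^{2} = \left(-7\right)^{2} = 49$)
$\left(-117 + 154\right) B = \left(-117 + 154\right) 49 = 37 \cdot 49 = 1813$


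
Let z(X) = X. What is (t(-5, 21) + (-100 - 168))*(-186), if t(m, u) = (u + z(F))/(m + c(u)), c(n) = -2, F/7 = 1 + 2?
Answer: 50964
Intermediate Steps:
F = 21 (F = 7*(1 + 2) = 7*3 = 21)
t(m, u) = (21 + u)/(-2 + m) (t(m, u) = (u + 21)/(m - 2) = (21 + u)/(-2 + m))
(t(-5, 21) + (-100 - 168))*(-186) = ((21 + 21)/(-2 - 5) + (-100 - 168))*(-186) = (42/(-7) - 268)*(-186) = (-1/7*42 - 268)*(-186) = (-6 - 268)*(-186) = -274*(-186) = 50964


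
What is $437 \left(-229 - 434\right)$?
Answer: $-289731$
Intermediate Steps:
$437 \left(-229 - 434\right) = 437 \left(-663\right) = -289731$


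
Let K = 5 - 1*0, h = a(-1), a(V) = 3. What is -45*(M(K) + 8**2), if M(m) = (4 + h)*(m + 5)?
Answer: -6030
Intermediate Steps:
h = 3
K = 5 (K = 5 + 0 = 5)
M(m) = 35 + 7*m (M(m) = (4 + 3)*(m + 5) = 7*(5 + m) = 35 + 7*m)
-45*(M(K) + 8**2) = -45*((35 + 7*5) + 8**2) = -45*((35 + 35) + 64) = -45*(70 + 64) = -45*134 = -6030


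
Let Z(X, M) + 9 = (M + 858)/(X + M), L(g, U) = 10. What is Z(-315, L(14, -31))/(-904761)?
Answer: 3613/275952105 ≈ 1.3093e-5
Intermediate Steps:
Z(X, M) = -9 + (858 + M)/(M + X) (Z(X, M) = -9 + (M + 858)/(X + M) = -9 + (858 + M)/(M + X))
Z(-315, L(14, -31))/(-904761) = ((858 - 9*(-315) - 8*10)/(10 - 315))/(-904761) = ((858 + 2835 - 80)/(-305))*(-1/904761) = -1/305*3613*(-1/904761) = -3613/305*(-1/904761) = 3613/275952105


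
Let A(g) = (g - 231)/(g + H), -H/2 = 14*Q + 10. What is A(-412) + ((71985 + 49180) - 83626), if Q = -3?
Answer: 13064215/348 ≈ 37541.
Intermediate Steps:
H = 64 (H = -2*(14*(-3) + 10) = -2*(-42 + 10) = -2*(-32) = 64)
A(g) = (-231 + g)/(64 + g) (A(g) = (g - 231)/(g + 64) = (-231 + g)/(64 + g))
A(-412) + ((71985 + 49180) - 83626) = (-231 - 412)/(64 - 412) + ((71985 + 49180) - 83626) = -643/(-348) + (121165 - 83626) = -1/348*(-643) + 37539 = 643/348 + 37539 = 13064215/348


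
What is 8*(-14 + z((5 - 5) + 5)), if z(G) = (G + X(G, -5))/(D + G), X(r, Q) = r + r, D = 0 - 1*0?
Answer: -88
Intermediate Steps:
D = 0 (D = 0 + 0 = 0)
X(r, Q) = 2*r
z(G) = 3 (z(G) = (G + 2*G)/(0 + G) = (3*G)/G = 3)
8*(-14 + z((5 - 5) + 5)) = 8*(-14 + 3) = 8*(-11) = -88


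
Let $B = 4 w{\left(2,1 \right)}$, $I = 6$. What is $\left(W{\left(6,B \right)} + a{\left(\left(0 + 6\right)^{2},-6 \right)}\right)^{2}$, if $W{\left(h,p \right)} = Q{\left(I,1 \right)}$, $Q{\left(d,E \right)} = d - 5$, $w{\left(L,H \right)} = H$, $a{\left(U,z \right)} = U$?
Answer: $1369$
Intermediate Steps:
$Q{\left(d,E \right)} = -5 + d$
$B = 4$ ($B = 4 \cdot 1 = 4$)
$W{\left(h,p \right)} = 1$ ($W{\left(h,p \right)} = -5 + 6 = 1$)
$\left(W{\left(6,B \right)} + a{\left(\left(0 + 6\right)^{2},-6 \right)}\right)^{2} = \left(1 + \left(0 + 6\right)^{2}\right)^{2} = \left(1 + 6^{2}\right)^{2} = \left(1 + 36\right)^{2} = 37^{2} = 1369$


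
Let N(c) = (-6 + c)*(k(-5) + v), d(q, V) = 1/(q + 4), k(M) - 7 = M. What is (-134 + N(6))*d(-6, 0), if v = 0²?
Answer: 67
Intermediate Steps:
v = 0
k(M) = 7 + M
d(q, V) = 1/(4 + q)
N(c) = -12 + 2*c (N(c) = (-6 + c)*((7 - 5) + 0) = (-6 + c)*(2 + 0) = (-6 + c)*2 = -12 + 2*c)
(-134 + N(6))*d(-6, 0) = (-134 + (-12 + 2*6))/(4 - 6) = (-134 + (-12 + 12))/(-2) = (-134 + 0)*(-½) = -134*(-½) = 67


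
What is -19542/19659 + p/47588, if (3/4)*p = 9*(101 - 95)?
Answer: -77379104/77961041 ≈ -0.99254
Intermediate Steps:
p = 72 (p = 4*(9*(101 - 95))/3 = 4*(9*6)/3 = (4/3)*54 = 72)
-19542/19659 + p/47588 = -19542/19659 + 72/47588 = -19542*1/19659 + 72*(1/47588) = -6514/6553 + 18/11897 = -77379104/77961041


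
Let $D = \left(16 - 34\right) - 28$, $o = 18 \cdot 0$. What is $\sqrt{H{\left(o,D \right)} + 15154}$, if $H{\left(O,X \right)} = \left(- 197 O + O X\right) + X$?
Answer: $2 \sqrt{3777} \approx 122.91$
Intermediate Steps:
$o = 0$
$D = -46$ ($D = -18 - 28 = -46$)
$H{\left(O,X \right)} = X - 197 O + O X$
$\sqrt{H{\left(o,D \right)} + 15154} = \sqrt{\left(-46 - 0 + 0 \left(-46\right)\right) + 15154} = \sqrt{\left(-46 + 0 + 0\right) + 15154} = \sqrt{-46 + 15154} = \sqrt{15108} = 2 \sqrt{3777}$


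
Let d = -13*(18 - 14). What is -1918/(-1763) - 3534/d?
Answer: 3165089/45838 ≈ 69.049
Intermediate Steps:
d = -52 (d = -13*4 = -52)
-1918/(-1763) - 3534/d = -1918/(-1763) - 3534/(-52) = -1918*(-1/1763) - 3534*(-1/52) = 1918/1763 + 1767/26 = 3165089/45838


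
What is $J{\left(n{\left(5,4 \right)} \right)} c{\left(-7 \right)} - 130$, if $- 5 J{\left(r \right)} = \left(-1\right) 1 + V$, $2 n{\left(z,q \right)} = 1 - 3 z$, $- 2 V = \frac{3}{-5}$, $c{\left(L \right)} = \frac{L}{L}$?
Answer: $- \frac{6493}{50} \approx -129.86$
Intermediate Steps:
$c{\left(L \right)} = 1$
$V = \frac{3}{10}$ ($V = - \frac{3 \frac{1}{-5}}{2} = - \frac{3 \left(- \frac{1}{5}\right)}{2} = \left(- \frac{1}{2}\right) \left(- \frac{3}{5}\right) = \frac{3}{10} \approx 0.3$)
$n{\left(z,q \right)} = \frac{1}{2} - \frac{3 z}{2}$ ($n{\left(z,q \right)} = \frac{1 - 3 z}{2} = \frac{1}{2} - \frac{3 z}{2}$)
$J{\left(r \right)} = \frac{7}{50}$ ($J{\left(r \right)} = - \frac{\left(-1\right) 1 + \frac{3}{10}}{5} = - \frac{-1 + \frac{3}{10}}{5} = \left(- \frac{1}{5}\right) \left(- \frac{7}{10}\right) = \frac{7}{50}$)
$J{\left(n{\left(5,4 \right)} \right)} c{\left(-7 \right)} - 130 = \frac{7}{50} \cdot 1 - 130 = \frac{7}{50} - 130 = - \frac{6493}{50}$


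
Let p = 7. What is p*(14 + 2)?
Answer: 112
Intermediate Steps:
p*(14 + 2) = 7*(14 + 2) = 7*16 = 112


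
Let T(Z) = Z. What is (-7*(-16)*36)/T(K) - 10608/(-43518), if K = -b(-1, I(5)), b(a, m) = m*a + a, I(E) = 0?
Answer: 29245864/7253 ≈ 4032.2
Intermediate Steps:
b(a, m) = a + a*m (b(a, m) = a*m + a = a + a*m)
K = 1 (K = -(-1)*(1 + 0) = -(-1) = -1*(-1) = 1)
(-7*(-16)*36)/T(K) - 10608/(-43518) = (-7*(-16)*36)/1 - 10608/(-43518) = (112*36)*1 - 10608*(-1/43518) = 4032*1 + 1768/7253 = 4032 + 1768/7253 = 29245864/7253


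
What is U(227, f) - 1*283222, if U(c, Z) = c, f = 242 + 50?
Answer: -282995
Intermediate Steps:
f = 292
U(227, f) - 1*283222 = 227 - 1*283222 = 227 - 283222 = -282995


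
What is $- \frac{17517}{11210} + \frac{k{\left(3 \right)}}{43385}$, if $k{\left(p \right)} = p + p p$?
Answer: $- \frac{30393621}{19453834} \approx -1.5623$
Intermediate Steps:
$k{\left(p \right)} = p + p^{2}$
$- \frac{17517}{11210} + \frac{k{\left(3 \right)}}{43385} = - \frac{17517}{11210} + \frac{3 \left(1 + 3\right)}{43385} = \left(-17517\right) \frac{1}{11210} + 3 \cdot 4 \cdot \frac{1}{43385} = - \frac{17517}{11210} + 12 \cdot \frac{1}{43385} = - \frac{17517}{11210} + \frac{12}{43385} = - \frac{30393621}{19453834}$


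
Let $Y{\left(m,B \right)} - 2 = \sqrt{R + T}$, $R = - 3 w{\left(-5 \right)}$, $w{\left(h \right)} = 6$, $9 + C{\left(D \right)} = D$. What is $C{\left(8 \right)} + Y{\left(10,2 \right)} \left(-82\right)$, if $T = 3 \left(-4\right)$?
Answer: $-165 - 82 i \sqrt{30} \approx -165.0 - 449.13 i$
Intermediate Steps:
$C{\left(D \right)} = -9 + D$
$T = -12$
$R = -18$ ($R = \left(-3\right) 6 = -18$)
$Y{\left(m,B \right)} = 2 + i \sqrt{30}$ ($Y{\left(m,B \right)} = 2 + \sqrt{-18 - 12} = 2 + \sqrt{-30} = 2 + i \sqrt{30}$)
$C{\left(8 \right)} + Y{\left(10,2 \right)} \left(-82\right) = \left(-9 + 8\right) + \left(2 + i \sqrt{30}\right) \left(-82\right) = -1 - \left(164 + 82 i \sqrt{30}\right) = -165 - 82 i \sqrt{30}$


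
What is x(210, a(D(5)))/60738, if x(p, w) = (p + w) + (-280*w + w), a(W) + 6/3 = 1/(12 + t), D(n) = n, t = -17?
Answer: 2054/151845 ≈ 0.013527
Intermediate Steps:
a(W) = -11/5 (a(W) = -2 + 1/(12 - 17) = -2 + 1/(-5) = -2 - 1/5 = -11/5)
x(p, w) = p - 278*w (x(p, w) = (p + w) - 279*w = p - 278*w)
x(210, a(D(5)))/60738 = (210 - 278*(-11/5))/60738 = (210 + 3058/5)*(1/60738) = (4108/5)*(1/60738) = 2054/151845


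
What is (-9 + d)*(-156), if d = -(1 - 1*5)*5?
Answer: -1716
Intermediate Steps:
d = 20 (d = -(1 - 5)*5 = -1*(-4)*5 = 4*5 = 20)
(-9 + d)*(-156) = (-9 + 20)*(-156) = 11*(-156) = -1716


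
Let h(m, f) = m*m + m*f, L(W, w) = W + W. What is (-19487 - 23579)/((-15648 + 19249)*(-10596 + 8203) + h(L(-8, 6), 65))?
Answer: 43066/8617977 ≈ 0.0049972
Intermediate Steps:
L(W, w) = 2*W
h(m, f) = m² + f*m
(-19487 - 23579)/((-15648 + 19249)*(-10596 + 8203) + h(L(-8, 6), 65)) = (-19487 - 23579)/((-15648 + 19249)*(-10596 + 8203) + (2*(-8))*(65 + 2*(-8))) = -43066/(3601*(-2393) - 16*(65 - 16)) = -43066/(-8617193 - 16*49) = -43066/(-8617193 - 784) = -43066/(-8617977) = -43066*(-1/8617977) = 43066/8617977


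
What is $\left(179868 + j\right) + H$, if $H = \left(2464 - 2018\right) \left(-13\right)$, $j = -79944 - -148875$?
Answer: $243001$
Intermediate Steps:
$j = 68931$ ($j = -79944 + 148875 = 68931$)
$H = -5798$ ($H = \left(2464 - 2018\right) \left(-13\right) = 446 \left(-13\right) = -5798$)
$\left(179868 + j\right) + H = \left(179868 + 68931\right) - 5798 = 248799 - 5798 = 243001$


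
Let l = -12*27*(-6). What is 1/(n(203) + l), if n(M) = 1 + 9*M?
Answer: 1/3772 ≈ 0.00026511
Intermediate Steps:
l = 1944 (l = -324*(-6) = 1944)
1/(n(203) + l) = 1/((1 + 9*203) + 1944) = 1/((1 + 1827) + 1944) = 1/(1828 + 1944) = 1/3772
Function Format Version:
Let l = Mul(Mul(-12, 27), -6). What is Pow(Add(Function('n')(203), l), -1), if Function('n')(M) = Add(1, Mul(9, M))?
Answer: Rational(1, 3772) ≈ 0.00026511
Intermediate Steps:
l = 1944 (l = Mul(-324, -6) = 1944)
Pow(Add(Function('n')(203), l), -1) = Pow(Add(Add(1, Mul(9, 203)), 1944), -1) = Pow(Add(Add(1, 1827), 1944), -1) = Pow(Add(1828, 1944), -1) = Pow(3772, -1) = Rational(1, 3772)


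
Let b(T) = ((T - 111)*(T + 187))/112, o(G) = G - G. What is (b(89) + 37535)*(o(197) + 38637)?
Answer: 20274031647/14 ≈ 1.4481e+9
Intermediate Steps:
o(G) = 0
b(T) = (-111 + T)*(187 + T)/112 (b(T) = ((-111 + T)*(187 + T))*(1/112) = (-111 + T)*(187 + T)/112)
(b(89) + 37535)*(o(197) + 38637) = ((-20757/112 + (1/112)*89² + (19/28)*89) + 37535)*(0 + 38637) = ((-20757/112 + (1/112)*7921 + 1691/28) + 37535)*38637 = ((-20757/112 + 7921/112 + 1691/28) + 37535)*38637 = (-759/14 + 37535)*38637 = (524731/14)*38637 = 20274031647/14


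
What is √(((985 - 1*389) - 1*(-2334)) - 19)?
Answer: √2911 ≈ 53.954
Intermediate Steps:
√(((985 - 1*389) - 1*(-2334)) - 19) = √(((985 - 389) + 2334) - 19) = √((596 + 2334) - 19) = √(2930 - 19) = √2911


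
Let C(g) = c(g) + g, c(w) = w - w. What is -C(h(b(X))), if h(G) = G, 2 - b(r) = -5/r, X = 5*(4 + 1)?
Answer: -11/5 ≈ -2.2000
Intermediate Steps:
X = 25 (X = 5*5 = 25)
c(w) = 0
b(r) = 2 + 5/r (b(r) = 2 - (-5)/r = 2 + 5/r)
C(g) = g (C(g) = 0 + g = g)
-C(h(b(X))) = -(2 + 5/25) = -(2 + 5*(1/25)) = -(2 + ⅕) = -1*11/5 = -11/5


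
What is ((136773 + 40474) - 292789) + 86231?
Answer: -29311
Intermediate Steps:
((136773 + 40474) - 292789) + 86231 = (177247 - 292789) + 86231 = -115542 + 86231 = -29311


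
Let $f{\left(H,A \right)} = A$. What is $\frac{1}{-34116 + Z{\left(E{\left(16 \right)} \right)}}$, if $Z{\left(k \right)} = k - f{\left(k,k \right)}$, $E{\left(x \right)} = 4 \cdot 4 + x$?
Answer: $- \frac{1}{34116} \approx -2.9312 \cdot 10^{-5}$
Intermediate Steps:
$E{\left(x \right)} = 16 + x$
$Z{\left(k \right)} = 0$ ($Z{\left(k \right)} = k - k = 0$)
$\frac{1}{-34116 + Z{\left(E{\left(16 \right)} \right)}} = \frac{1}{-34116 + 0} = \frac{1}{-34116} = - \frac{1}{34116}$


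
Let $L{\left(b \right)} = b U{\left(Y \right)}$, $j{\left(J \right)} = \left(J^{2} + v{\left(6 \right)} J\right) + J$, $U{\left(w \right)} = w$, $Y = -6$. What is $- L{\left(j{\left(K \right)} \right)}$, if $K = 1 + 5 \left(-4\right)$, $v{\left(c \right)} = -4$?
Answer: $2508$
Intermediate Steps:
$K = -19$ ($K = 1 - 20 = -19$)
$j{\left(J \right)} = J^{2} - 3 J$ ($j{\left(J \right)} = \left(J^{2} - 4 J\right) + J = J^{2} - 3 J$)
$L{\left(b \right)} = - 6 b$ ($L{\left(b \right)} = b \left(-6\right) = - 6 b$)
$- L{\left(j{\left(K \right)} \right)} = - \left(-6\right) \left(- 19 \left(-3 - 19\right)\right) = - \left(-6\right) \left(\left(-19\right) \left(-22\right)\right) = - \left(-6\right) 418 = \left(-1\right) \left(-2508\right) = 2508$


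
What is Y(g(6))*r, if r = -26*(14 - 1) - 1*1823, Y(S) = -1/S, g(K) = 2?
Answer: 2161/2 ≈ 1080.5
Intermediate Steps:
r = -2161 (r = -26*13 - 1823 = -338 - 1823 = -2161)
Y(g(6))*r = -1/2*(-2161) = -1*½*(-2161) = -½*(-2161) = 2161/2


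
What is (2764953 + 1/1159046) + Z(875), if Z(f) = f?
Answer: 3205721880089/1159046 ≈ 2.7658e+6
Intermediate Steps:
(2764953 + 1/1159046) + Z(875) = (2764953 + 1/1159046) + 875 = 3204707714839/1159046 + 875 = 3205721880089/1159046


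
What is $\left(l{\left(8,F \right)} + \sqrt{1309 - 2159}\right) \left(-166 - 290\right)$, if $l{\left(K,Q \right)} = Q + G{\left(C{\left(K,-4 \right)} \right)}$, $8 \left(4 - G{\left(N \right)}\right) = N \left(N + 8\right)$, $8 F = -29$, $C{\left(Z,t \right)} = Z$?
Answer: $7125 - 2280 i \sqrt{34} \approx 7125.0 - 13295.0 i$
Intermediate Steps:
$F = - \frac{29}{8}$ ($F = \frac{1}{8} \left(-29\right) = - \frac{29}{8} \approx -3.625$)
$G{\left(N \right)} = 4 - \frac{N \left(8 + N\right)}{8}$ ($G{\left(N \right)} = 4 - \frac{N \left(N + 8\right)}{8} = 4 - \frac{N \left(8 + N\right)}{8}$)
$l{\left(K,Q \right)} = 4 + Q - K - \frac{K^{2}}{8}$ ($l{\left(K,Q \right)} = Q - \left(-4 + K + \frac{K^{2}}{8}\right) = 4 + Q - K - \frac{K^{2}}{8}$)
$\left(l{\left(8,F \right)} + \sqrt{1309 - 2159}\right) \left(-166 - 290\right) = \left(\left(4 - \frac{29}{8} - 8 - \frac{8^{2}}{8}\right) + \sqrt{1309 - 2159}\right) \left(-166 - 290\right) = \left(\left(4 - \frac{29}{8} - 8 - 8\right) + \sqrt{-850}\right) \left(-456\right) = \left(\left(4 - \frac{29}{8} - 8 - 8\right) + 5 i \sqrt{34}\right) \left(-456\right) = \left(- \frac{125}{8} + 5 i \sqrt{34}\right) \left(-456\right) = 7125 - 2280 i \sqrt{34}$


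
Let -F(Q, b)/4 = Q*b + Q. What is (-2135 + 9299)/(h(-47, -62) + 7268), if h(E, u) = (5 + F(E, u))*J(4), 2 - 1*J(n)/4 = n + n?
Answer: 1791/70595 ≈ 0.025370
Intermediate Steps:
F(Q, b) = -4*Q - 4*Q*b (F(Q, b) = -4*(Q*b + Q) = -4*(Q + Q*b) = -4*Q - 4*Q*b)
J(n) = 8 - 8*n (J(n) = 8 - 4*(n + n) = 8 - 8*n)
h(E, u) = -120 + 96*E*(1 + u) (h(E, u) = (5 - 4*E*(1 + u))*(8 - 8*4) = (5 - 4*E*(1 + u))*(8 - 32) = (5 - 4*E*(1 + u))*(-24) = -120 + 96*E*(1 + u))
(-2135 + 9299)/(h(-47, -62) + 7268) = (-2135 + 9299)/((-120 + 96*(-47)*(1 - 62)) + 7268) = 7164/((-120 + 96*(-47)*(-61)) + 7268) = 7164/((-120 + 275232) + 7268) = 7164/(275112 + 7268) = 7164/282380 = 7164*(1/282380) = 1791/70595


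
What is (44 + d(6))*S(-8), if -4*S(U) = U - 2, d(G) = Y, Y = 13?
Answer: 285/2 ≈ 142.50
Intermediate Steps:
d(G) = 13
S(U) = ½ - U/4 (S(U) = -(U - 2)/4 = -(-2 + U)/4 = ½ - U/4)
(44 + d(6))*S(-8) = (44 + 13)*(½ - ¼*(-8)) = 57*(½ + 2) = 57*(5/2) = 285/2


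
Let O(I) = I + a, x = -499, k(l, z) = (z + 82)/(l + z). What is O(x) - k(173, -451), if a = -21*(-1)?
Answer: -133253/278 ≈ -479.33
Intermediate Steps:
a = 21
k(l, z) = (82 + z)/(l + z)
O(I) = 21 + I (O(I) = I + 21 = 21 + I)
O(x) - k(173, -451) = (21 - 499) - (82 - 451)/(173 - 451) = -478 - (-369)/(-278) = -478 - (-1)*(-369)/278 = -478 - 1*369/278 = -478 - 369/278 = -133253/278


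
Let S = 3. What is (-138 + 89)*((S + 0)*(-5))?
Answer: 735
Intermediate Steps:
(-138 + 89)*((S + 0)*(-5)) = (-138 + 89)*((3 + 0)*(-5)) = -147*(-5) = -49*(-15) = 735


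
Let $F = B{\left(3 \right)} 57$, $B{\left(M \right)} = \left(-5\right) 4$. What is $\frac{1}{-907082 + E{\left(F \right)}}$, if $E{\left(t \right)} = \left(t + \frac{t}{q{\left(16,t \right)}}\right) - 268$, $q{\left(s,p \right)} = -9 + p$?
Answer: $- \frac{383}{347951290} \approx -1.1007 \cdot 10^{-6}$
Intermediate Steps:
$B{\left(M \right)} = -20$
$F = -1140$ ($F = \left(-20\right) 57 = -1140$)
$E{\left(t \right)} = -268 + t + \frac{t}{-9 + t}$ ($E{\left(t \right)} = \left(t + \frac{t}{-9 + t}\right) - 268 = -268 + t + \frac{t}{-9 + t}$)
$\frac{1}{-907082 + E{\left(F \right)}} = \frac{1}{-907082 + \frac{-1140 + \left(-268 - 1140\right) \left(-9 - 1140\right)}{-9 - 1140}} = \frac{1}{-907082 + \frac{-1140 - -1617792}{-1149}} = \frac{1}{-907082 - \frac{-1140 + 1617792}{1149}} = \frac{1}{-907082 - \frac{538884}{383}} = \frac{1}{- \frac{347951290}{383}} = - \frac{383}{347951290}$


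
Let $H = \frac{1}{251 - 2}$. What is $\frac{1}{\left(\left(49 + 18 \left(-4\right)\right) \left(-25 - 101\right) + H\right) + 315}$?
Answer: $\frac{249}{800038} \approx 0.00031123$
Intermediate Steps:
$H = \frac{1}{249} \approx 0.0040161$
$\frac{1}{\left(\left(49 + 18 \left(-4\right)\right) \left(-25 - 101\right) + H\right) + 315} = \frac{1}{\left(\left(49 + 18 \left(-4\right)\right) \left(-25 - 101\right) + \frac{1}{249}\right) + 315} = \frac{1}{\left(\left(49 - 72\right) \left(-126\right) + \frac{1}{249}\right) + 315} = \frac{1}{\left(\left(-23\right) \left(-126\right) + \frac{1}{249}\right) + 315} = \frac{1}{\left(2898 + \frac{1}{249}\right) + 315} = \frac{1}{\frac{721603}{249} + 315} = \frac{1}{\frac{800038}{249}} = \frac{249}{800038}$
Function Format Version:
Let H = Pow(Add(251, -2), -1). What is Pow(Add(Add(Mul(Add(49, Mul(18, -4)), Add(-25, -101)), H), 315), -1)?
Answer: Rational(249, 800038) ≈ 0.00031123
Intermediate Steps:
H = Rational(1, 249) (H = Pow(249, -1) = Rational(1, 249) ≈ 0.0040161)
Pow(Add(Add(Mul(Add(49, Mul(18, -4)), Add(-25, -101)), H), 315), -1) = Pow(Add(Add(Mul(Add(49, Mul(18, -4)), Add(-25, -101)), Rational(1, 249)), 315), -1) = Pow(Add(Add(Mul(Add(49, -72), -126), Rational(1, 249)), 315), -1) = Pow(Add(Add(Mul(-23, -126), Rational(1, 249)), 315), -1) = Pow(Add(Add(2898, Rational(1, 249)), 315), -1) = Pow(Add(Rational(721603, 249), 315), -1) = Pow(Rational(800038, 249), -1) = Rational(249, 800038)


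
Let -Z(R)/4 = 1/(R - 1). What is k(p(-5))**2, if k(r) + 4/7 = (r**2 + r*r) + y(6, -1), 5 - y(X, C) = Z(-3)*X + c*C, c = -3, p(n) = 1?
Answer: 324/49 ≈ 6.6122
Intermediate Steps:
Z(R) = -4/(-1 + R) (Z(R) = -4/(R - 1) = -4/(-1 + R))
y(X, C) = 5 - X + 3*C (y(X, C) = 5 - ((-4/(-1 - 3))*X - 3*C) = 5 - ((-4/(-4))*X - 3*C) = 5 - ((-4*(-1/4))*X - 3*C) = 5 - (1*X - 3*C) = 5 - (X - 3*C) = 5 + (-X + 3*C) = 5 - X + 3*C)
k(r) = -32/7 + 2*r**2 (k(r) = -4/7 + ((r**2 + r*r) + (5 - 1*6 + 3*(-1))) = -4/7 + ((r**2 + r**2) + (5 - 6 - 3)) = -4/7 + (2*r**2 - 4) = -4/7 + (-4 + 2*r**2) = -32/7 + 2*r**2)
k(p(-5))**2 = (-32/7 + 2*1**2)**2 = (-32/7 + 2*1)**2 = (-32/7 + 2)**2 = (-18/7)**2 = 324/49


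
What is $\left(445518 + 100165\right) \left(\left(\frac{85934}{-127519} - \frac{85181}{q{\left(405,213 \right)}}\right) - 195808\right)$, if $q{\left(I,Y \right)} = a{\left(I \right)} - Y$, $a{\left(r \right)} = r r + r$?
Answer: $- \frac{2237517873036325977683}{20940787623} \approx -1.0685 \cdot 10^{11}$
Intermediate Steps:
$a{\left(r \right)} = r + r^{2}$ ($a{\left(r \right)} = r^{2} + r = r + r^{2}$)
$q{\left(I,Y \right)} = - Y + I \left(1 + I\right)$ ($q{\left(I,Y \right)} = I \left(1 + I\right) - Y = - Y + I \left(1 + I\right)$)
$\left(445518 + 100165\right) \left(\left(\frac{85934}{-127519} - \frac{85181}{q{\left(405,213 \right)}}\right) - 195808\right) = \left(445518 + 100165\right) \left(\left(\frac{85934}{-127519} - \frac{85181}{\left(-1\right) 213 + 405 \left(1 + 405\right)}\right) - 195808\right) = 545683 \left(\left(85934 \left(- \frac{1}{127519}\right) - \frac{85181}{-213 + 405 \cdot 406}\right) - 195808\right) = 545683 \left(\left(- \frac{85934}{127519} - \frac{85181}{-213 + 164430}\right) - 195808\right) = 545683 \left(\left(- \frac{85934}{127519} - \frac{85181}{164217}\right) - 195808\right) = 545683 \left(- \frac{24974019617}{20940787623} - 195808\right) = 545683 \left(- \frac{4100398716904001}{20940787623}\right) = - \frac{2237517873036325977683}{20940787623}$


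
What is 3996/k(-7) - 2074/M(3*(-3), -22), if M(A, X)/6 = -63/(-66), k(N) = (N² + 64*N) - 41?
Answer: -2572477/6930 ≈ -371.21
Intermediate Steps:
k(N) = -41 + N² + 64*N
M(A, X) = 63/11 (M(A, X) = 6*(-63/(-66)) = 6*(-63*(-1/66)) = 6*(21/22) = 63/11)
3996/k(-7) - 2074/M(3*(-3), -22) = 3996/(-41 + (-7)² + 64*(-7)) - 2074/63/11 = 3996/(-41 + 49 - 448) - 2074*11/63 = 3996/(-440) - 22814/63 = 3996*(-1/440) - 22814/63 = -999/110 - 22814/63 = -2572477/6930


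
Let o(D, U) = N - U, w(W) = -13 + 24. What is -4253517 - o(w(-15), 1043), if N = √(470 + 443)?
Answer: -4252474 - √913 ≈ -4.2525e+6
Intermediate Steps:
N = √913 ≈ 30.216
w(W) = 11
o(D, U) = √913 - U
-4253517 - o(w(-15), 1043) = -4253517 - (√913 - 1*1043) = -4253517 - (√913 - 1043) = -4253517 - (-1043 + √913) = -4253517 + (1043 - √913) = -4252474 - √913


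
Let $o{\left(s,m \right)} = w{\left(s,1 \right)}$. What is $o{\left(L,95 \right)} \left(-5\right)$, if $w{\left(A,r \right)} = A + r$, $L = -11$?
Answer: $50$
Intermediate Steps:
$o{\left(s,m \right)} = 1 + s$ ($o{\left(s,m \right)} = s + 1 = 1 + s$)
$o{\left(L,95 \right)} \left(-5\right) = \left(1 - 11\right) \left(-5\right) = \left(-10\right) \left(-5\right) = 50$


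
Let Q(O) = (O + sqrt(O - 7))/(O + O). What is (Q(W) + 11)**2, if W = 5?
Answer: (115 + I*sqrt(2))**2/100 ≈ 132.23 + 3.2527*I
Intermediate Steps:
Q(O) = (O + sqrt(-7 + O))/(2*O) (Q(O) = (O + sqrt(-7 + O))/((2*O)) = (O + sqrt(-7 + O))*(1/(2*O)) = (O + sqrt(-7 + O))/(2*O))
(Q(W) + 11)**2 = ((1/2)*(5 + sqrt(-7 + 5))/5 + 11)**2 = ((1/2)*(1/5)*(5 + sqrt(-2)) + 11)**2 = ((1/2)*(1/5)*(5 + I*sqrt(2)) + 11)**2 = ((1/2 + I*sqrt(2)/10) + 11)**2 = (23/2 + I*sqrt(2)/10)**2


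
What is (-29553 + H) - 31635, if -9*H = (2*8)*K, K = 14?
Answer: -550916/9 ≈ -61213.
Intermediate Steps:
H = -224/9 (H = -2*8*14/9 = -16*14/9 = -1/9*224 = -224/9 ≈ -24.889)
(-29553 + H) - 31635 = (-29553 - 224/9) - 31635 = -266201/9 - 31635 = -550916/9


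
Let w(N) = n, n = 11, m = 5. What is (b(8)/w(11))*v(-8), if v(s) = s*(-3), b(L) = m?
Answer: 120/11 ≈ 10.909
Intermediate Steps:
b(L) = 5
w(N) = 11
v(s) = -3*s
(b(8)/w(11))*v(-8) = (5/11)*(-3*(-8)) = (5*(1/11))*24 = (5/11)*24 = 120/11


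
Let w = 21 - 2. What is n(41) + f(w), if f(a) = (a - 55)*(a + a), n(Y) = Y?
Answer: -1327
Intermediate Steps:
w = 19
f(a) = 2*a*(-55 + a) (f(a) = (-55 + a)*(2*a) = 2*a*(-55 + a))
n(41) + f(w) = 41 + 2*19*(-55 + 19) = 41 + 2*19*(-36) = 41 - 1368 = -1327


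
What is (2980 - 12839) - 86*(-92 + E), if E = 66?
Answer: -7623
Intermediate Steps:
(2980 - 12839) - 86*(-92 + E) = (2980 - 12839) - 86*(-92 + 66) = -9859 - 86*(-26) = -9859 + 2236 = -7623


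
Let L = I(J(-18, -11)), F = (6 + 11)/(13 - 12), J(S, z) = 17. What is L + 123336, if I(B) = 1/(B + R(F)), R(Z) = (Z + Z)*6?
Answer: 27257257/221 ≈ 1.2334e+5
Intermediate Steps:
F = 17 (F = 17/1 = 17*1 = 17)
R(Z) = 12*Z (R(Z) = (2*Z)*6 = 12*Z)
I(B) = 1/(204 + B) (I(B) = 1/(B + 12*17) = 1/(B + 204) = 1/(204 + B))
L = 1/221 (L = 1/(204 + 17) = 1/221 ≈ 0.0045249)
L + 123336 = 1/221 + 123336 = 27257257/221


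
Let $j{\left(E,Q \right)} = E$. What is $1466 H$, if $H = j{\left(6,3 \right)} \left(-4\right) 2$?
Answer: $-70368$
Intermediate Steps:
$H = -48$ ($H = 6 \left(-4\right) 2 = \left(-24\right) 2 = -48$)
$1466 H = 1466 \left(-48\right) = -70368$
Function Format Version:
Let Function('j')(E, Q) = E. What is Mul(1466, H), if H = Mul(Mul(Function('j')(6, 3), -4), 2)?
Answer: -70368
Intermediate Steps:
H = -48 (H = Mul(Mul(6, -4), 2) = Mul(-24, 2) = -48)
Mul(1466, H) = Mul(1466, -48) = -70368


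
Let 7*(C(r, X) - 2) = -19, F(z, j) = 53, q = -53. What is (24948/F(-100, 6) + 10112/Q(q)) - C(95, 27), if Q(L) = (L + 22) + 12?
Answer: -428433/7049 ≈ -60.779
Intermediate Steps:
C(r, X) = -5/7 (C(r, X) = 2 + (1/7)*(-19) = 2 - 19/7 = -5/7)
Q(L) = 34 + L (Q(L) = (22 + L) + 12 = 34 + L)
(24948/F(-100, 6) + 10112/Q(q)) - C(95, 27) = (24948/53 + 10112/(34 - 53)) - 1*(-5/7) = (24948*(1/53) + 10112/(-19)) + 5/7 = (24948/53 + 10112*(-1/19)) + 5/7 = (24948/53 - 10112/19) + 5/7 = -61924/1007 + 5/7 = -428433/7049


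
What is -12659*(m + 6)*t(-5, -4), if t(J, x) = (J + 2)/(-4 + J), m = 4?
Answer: -126590/3 ≈ -42197.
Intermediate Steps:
t(J, x) = (2 + J)/(-4 + J)
-12659*(m + 6)*t(-5, -4) = -12659*(4 + 6)*(2 - 5)/(-4 - 5) = -126590*-3/(-9) = -126590*(-⅑*(-3)) = -126590/3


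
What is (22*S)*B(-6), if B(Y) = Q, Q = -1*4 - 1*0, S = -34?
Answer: 2992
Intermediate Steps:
Q = -4 (Q = -4 + 0 = -4)
B(Y) = -4
(22*S)*B(-6) = (22*(-34))*(-4) = -748*(-4) = 2992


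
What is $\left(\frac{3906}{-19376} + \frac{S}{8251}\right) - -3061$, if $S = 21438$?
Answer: $\frac{34982102587}{11419384} \approx 3063.4$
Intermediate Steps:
$\left(\frac{3906}{-19376} + \frac{S}{8251}\right) - -3061 = \left(\frac{3906}{-19376} + \frac{21438}{8251}\right) - -3061 = \left(3906 \left(- \frac{1}{19376}\right) + 21438 \cdot \frac{1}{8251}\right) + 3061 = \left(- \frac{279}{1384} + \frac{21438}{8251}\right) + 3061 = \frac{27368163}{11419384} + 3061 = \frac{34982102587}{11419384}$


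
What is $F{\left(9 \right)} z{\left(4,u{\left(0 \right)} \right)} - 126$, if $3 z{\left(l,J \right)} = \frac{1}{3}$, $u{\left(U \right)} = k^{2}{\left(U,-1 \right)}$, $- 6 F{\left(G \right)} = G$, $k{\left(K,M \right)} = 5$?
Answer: $- \frac{757}{6} \approx -126.17$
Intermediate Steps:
$F{\left(G \right)} = - \frac{G}{6}$
$u{\left(U \right)} = 25$ ($u{\left(U \right)} = 5^{2} = 25$)
$z{\left(l,J \right)} = \frac{1}{9}$ ($z{\left(l,J \right)} = \frac{1}{3 \cdot 3} = \frac{1}{3} \cdot \frac{1}{3} = \frac{1}{9}$)
$F{\left(9 \right)} z{\left(4,u{\left(0 \right)} \right)} - 126 = \left(- \frac{1}{6}\right) 9 \cdot \frac{1}{9} - 126 = \left(- \frac{3}{2}\right) \frac{1}{9} - 126 = - \frac{1}{6} - 126 = - \frac{757}{6}$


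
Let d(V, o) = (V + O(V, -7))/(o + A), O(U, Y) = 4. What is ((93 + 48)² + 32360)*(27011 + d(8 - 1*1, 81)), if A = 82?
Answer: 230006883764/163 ≈ 1.4111e+9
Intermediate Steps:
d(V, o) = (4 + V)/(82 + o) (d(V, o) = (V + 4)/(o + 82) = (4 + V)/(82 + o))
((93 + 48)² + 32360)*(27011 + d(8 - 1*1, 81)) = ((93 + 48)² + 32360)*(27011 + (4 + (8 - 1*1))/(82 + 81)) = (141² + 32360)*(27011 + (4 + (8 - 1))/163) = (19881 + 32360)*(27011 + (4 + 7)/163) = 52241*(27011 + (1/163)*11) = 52241*(27011 + 11/163) = 52241*(4402804/163) = 230006883764/163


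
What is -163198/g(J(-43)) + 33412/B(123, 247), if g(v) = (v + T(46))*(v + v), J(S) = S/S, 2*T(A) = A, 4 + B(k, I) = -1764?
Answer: -18133615/5304 ≈ -3418.9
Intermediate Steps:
B(k, I) = -1768 (B(k, I) = -4 - 1764 = -1768)
T(A) = A/2
J(S) = 1
g(v) = 2*v*(23 + v) (g(v) = (v + (1/2)*46)*(v + v) = (v + 23)*(2*v) = (23 + v)*(2*v) = 2*v*(23 + v))
-163198/g(J(-43)) + 33412/B(123, 247) = -163198*1/(2*(23 + 1)) + 33412/(-1768) = -163198/(2*1*24) + 33412*(-1/1768) = -163198/48 - 8353/442 = -163198*1/48 - 8353/442 = -81599/24 - 8353/442 = -18133615/5304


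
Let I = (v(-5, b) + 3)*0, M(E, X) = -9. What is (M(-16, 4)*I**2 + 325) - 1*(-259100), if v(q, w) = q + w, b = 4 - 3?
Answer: 259425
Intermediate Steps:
b = 1
I = 0 (I = ((-5 + 1) + 3)*0 = (-4 + 3)*0 = -1*0 = 0)
(M(-16, 4)*I**2 + 325) - 1*(-259100) = (-9*0**2 + 325) - 1*(-259100) = (-9*0 + 325) + 259100 = (0 + 325) + 259100 = 325 + 259100 = 259425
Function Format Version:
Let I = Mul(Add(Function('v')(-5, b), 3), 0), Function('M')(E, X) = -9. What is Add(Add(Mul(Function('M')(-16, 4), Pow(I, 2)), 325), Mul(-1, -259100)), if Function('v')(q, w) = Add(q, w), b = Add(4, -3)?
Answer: 259425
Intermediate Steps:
b = 1
I = 0 (I = Mul(Add(Add(-5, 1), 3), 0) = Mul(Add(-4, 3), 0) = Mul(-1, 0) = 0)
Add(Add(Mul(Function('M')(-16, 4), Pow(I, 2)), 325), Mul(-1, -259100)) = Add(Add(Mul(-9, Pow(0, 2)), 325), Mul(-1, -259100)) = Add(Add(Mul(-9, 0), 325), 259100) = Add(Add(0, 325), 259100) = Add(325, 259100) = 259425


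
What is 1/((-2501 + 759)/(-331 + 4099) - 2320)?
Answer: -1884/4371751 ≈ -0.00043095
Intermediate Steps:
1/((-2501 + 759)/(-331 + 4099) - 2320) = 1/(-1742/3768 - 2320) = 1/(-1742*1/3768 - 2320) = 1/(-871/1884 - 2320) = 1/(-4371751/1884) = -1884/4371751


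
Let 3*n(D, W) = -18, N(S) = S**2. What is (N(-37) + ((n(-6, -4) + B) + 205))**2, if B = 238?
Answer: 3261636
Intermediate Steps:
n(D, W) = -6 (n(D, W) = (1/3)*(-18) = -6)
(N(-37) + ((n(-6, -4) + B) + 205))**2 = ((-37)**2 + ((-6 + 238) + 205))**2 = (1369 + (232 + 205))**2 = (1369 + 437)**2 = 1806**2 = 3261636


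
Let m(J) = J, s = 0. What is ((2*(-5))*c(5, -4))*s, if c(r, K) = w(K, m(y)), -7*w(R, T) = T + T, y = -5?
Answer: 0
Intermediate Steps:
w(R, T) = -2*T/7 (w(R, T) = -(T + T)/7 = -2*T/7)
c(r, K) = 10/7 (c(r, K) = -2/7*(-5) = 10/7)
((2*(-5))*c(5, -4))*s = ((2*(-5))*(10/7))*0 = -10*10/7*0 = -100/7*0 = 0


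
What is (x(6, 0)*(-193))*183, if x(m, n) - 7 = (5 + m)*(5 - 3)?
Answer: -1024251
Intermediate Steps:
x(m, n) = 17 + 2*m (x(m, n) = 7 + (5 + m)*(5 - 3) = 7 + (5 + m)*2 = 7 + (10 + 2*m) = 17 + 2*m)
(x(6, 0)*(-193))*183 = ((17 + 2*6)*(-193))*183 = ((17 + 12)*(-193))*183 = (29*(-193))*183 = -5597*183 = -1024251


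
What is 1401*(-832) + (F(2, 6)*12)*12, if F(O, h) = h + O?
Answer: -1164480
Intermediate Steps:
F(O, h) = O + h
1401*(-832) + (F(2, 6)*12)*12 = 1401*(-832) + ((2 + 6)*12)*12 = -1165632 + (8*12)*12 = -1165632 + 96*12 = -1165632 + 1152 = -1164480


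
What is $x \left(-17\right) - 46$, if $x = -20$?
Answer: $294$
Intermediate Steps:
$x \left(-17\right) - 46 = \left(-20\right) \left(-17\right) - 46 = 340 - 46 = 294$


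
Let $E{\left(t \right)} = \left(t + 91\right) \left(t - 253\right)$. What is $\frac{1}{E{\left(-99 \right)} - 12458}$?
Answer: $- \frac{1}{9642} \approx -0.00010371$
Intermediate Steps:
$E{\left(t \right)} = \left(-253 + t\right) \left(91 + t\right)$ ($E{\left(t \right)} = \left(91 + t\right) \left(-253 + t\right) = \left(-253 + t\right) \left(91 + t\right)$)
$\frac{1}{E{\left(-99 \right)} - 12458} = \frac{1}{\left(-23023 + \left(-99\right)^{2} - -16038\right) - 12458} = \frac{1}{\left(-23023 + 9801 + 16038\right) - 12458} = \frac{1}{2816 - 12458} = \frac{1}{-9642} = - \frac{1}{9642}$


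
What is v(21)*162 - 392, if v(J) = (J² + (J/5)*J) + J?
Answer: 443702/5 ≈ 88740.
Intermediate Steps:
v(J) = J + 6*J²/5 (v(J) = (J² + (J*(⅕))*J) + J = (J² + (J/5)*J) + J = (J² + J²/5) + J = 6*J²/5 + J = J + 6*J²/5)
v(21)*162 - 392 = ((⅕)*21*(5 + 6*21))*162 - 392 = ((⅕)*21*(5 + 126))*162 - 392 = ((⅕)*21*131)*162 - 392 = (2751/5)*162 - 392 = 445662/5 - 392 = 443702/5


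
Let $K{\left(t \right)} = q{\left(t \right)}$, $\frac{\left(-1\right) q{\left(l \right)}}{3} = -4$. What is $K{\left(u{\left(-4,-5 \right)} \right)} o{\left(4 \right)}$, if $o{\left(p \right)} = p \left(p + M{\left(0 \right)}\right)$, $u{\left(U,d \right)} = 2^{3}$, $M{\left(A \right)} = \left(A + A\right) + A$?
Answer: $192$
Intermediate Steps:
$q{\left(l \right)} = 12$ ($q{\left(l \right)} = \left(-3\right) \left(-4\right) = 12$)
$M{\left(A \right)} = 3 A$ ($M{\left(A \right)} = 2 A + A = 3 A$)
$u{\left(U,d \right)} = 8$
$K{\left(t \right)} = 12$
$o{\left(p \right)} = p^{2}$ ($o{\left(p \right)} = p \left(p + 3 \cdot 0\right) = p \left(p + 0\right) = p p = p^{2}$)
$K{\left(u{\left(-4,-5 \right)} \right)} o{\left(4 \right)} = 12 \cdot 4^{2} = 12 \cdot 16 = 192$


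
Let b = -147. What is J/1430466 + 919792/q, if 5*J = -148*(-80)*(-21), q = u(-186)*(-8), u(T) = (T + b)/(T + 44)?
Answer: -3892374176492/79390863 ≈ -49028.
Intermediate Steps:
u(T) = (-147 + T)/(44 + T) (u(T) = (T - 147)/(T + 44) = (-147 + T)/(44 + T))
q = -1332/71 (q = ((-147 - 186)/(44 - 186))*(-8) = (-333/(-142))*(-8) = -1/142*(-333)*(-8) = (333/142)*(-8) = -1332/71 ≈ -18.761)
J = -49728 (J = (-148*(-80)*(-21))/5 = (11840*(-21))/5 = (⅕)*(-248640) = -49728)
J/1430466 + 919792/q = -49728/1430466 + 919792/(-1332/71) = -49728*1/1430466 + 919792*(-71/1332) = -8288/238411 - 16326308/333 = -3892374176492/79390863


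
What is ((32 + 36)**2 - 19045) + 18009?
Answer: 3588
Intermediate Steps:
((32 + 36)**2 - 19045) + 18009 = (68**2 - 19045) + 18009 = (4624 - 19045) + 18009 = -14421 + 18009 = 3588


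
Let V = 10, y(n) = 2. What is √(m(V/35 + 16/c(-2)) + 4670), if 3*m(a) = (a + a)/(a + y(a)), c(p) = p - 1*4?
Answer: √168270/6 ≈ 68.368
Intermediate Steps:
c(p) = -4 + p (c(p) = p - 4 = -4 + p)
m(a) = 2*a/(3*(2 + a)) (m(a) = ((a + a)/(a + 2))/3 = ((2*a)/(2 + a))/3 = (2*a/(2 + a))/3 = 2*a/(3*(2 + a)))
√(m(V/35 + 16/c(-2)) + 4670) = √(2*(10/35 + 16/(-4 - 2))/(3*(2 + (10/35 + 16/(-4 - 2)))) + 4670) = √(2*(10*(1/35) + 16/(-6))/(3*(2 + (10*(1/35) + 16/(-6)))) + 4670) = √(2*(2/7 + 16*(-⅙))/(3*(2 + (2/7 + 16*(-⅙)))) + 4670) = √(2*(2/7 - 8/3)/(3*(2 + (2/7 - 8/3))) + 4670) = √((⅔)*(-50/21)/(2 - 50/21) + 4670) = √((⅔)*(-50/21)/(-8/21) + 4670) = √((⅔)*(-50/21)*(-21/8) + 4670) = √(25/6 + 4670) = √(28045/6) = √168270/6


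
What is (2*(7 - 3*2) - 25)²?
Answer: 529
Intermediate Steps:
(2*(7 - 3*2) - 25)² = (2*(7 - 6) - 25)² = (2*1 - 25)² = (2 - 25)² = (-23)² = 529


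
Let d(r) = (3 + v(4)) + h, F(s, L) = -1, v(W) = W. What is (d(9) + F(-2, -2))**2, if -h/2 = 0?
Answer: 36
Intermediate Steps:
h = 0 (h = -2*0 = 0)
d(r) = 7 (d(r) = (3 + 4) + 0 = 7 + 0 = 7)
(d(9) + F(-2, -2))**2 = (7 - 1)**2 = 6**2 = 36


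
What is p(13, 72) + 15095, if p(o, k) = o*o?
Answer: 15264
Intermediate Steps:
p(o, k) = o²
p(13, 72) + 15095 = 13² + 15095 = 169 + 15095 = 15264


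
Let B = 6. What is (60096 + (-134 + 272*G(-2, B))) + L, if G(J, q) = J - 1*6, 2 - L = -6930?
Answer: 64718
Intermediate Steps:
L = 6932 (L = 2 - 1*(-6930) = 2 + 6930 = 6932)
G(J, q) = -6 + J (G(J, q) = J - 6 = -6 + J)
(60096 + (-134 + 272*G(-2, B))) + L = (60096 + (-134 + 272*(-6 - 2))) + 6932 = (60096 + (-134 + 272*(-8))) + 6932 = (60096 + (-134 - 2176)) + 6932 = (60096 - 2310) + 6932 = 57786 + 6932 = 64718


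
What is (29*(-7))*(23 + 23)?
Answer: -9338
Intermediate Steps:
(29*(-7))*(23 + 23) = -203*46 = -9338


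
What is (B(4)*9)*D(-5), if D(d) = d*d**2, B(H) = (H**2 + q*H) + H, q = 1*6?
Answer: -49500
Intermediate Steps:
q = 6
B(H) = H**2 + 7*H (B(H) = (H**2 + 6*H) + H = H**2 + 7*H)
D(d) = d**3
(B(4)*9)*D(-5) = ((4*(7 + 4))*9)*(-5)**3 = ((4*11)*9)*(-125) = (44*9)*(-125) = 396*(-125) = -49500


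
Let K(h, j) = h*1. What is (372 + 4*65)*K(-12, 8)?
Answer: -7584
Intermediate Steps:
K(h, j) = h
(372 + 4*65)*K(-12, 8) = (372 + 4*65)*(-12) = (372 + 260)*(-12) = 632*(-12) = -7584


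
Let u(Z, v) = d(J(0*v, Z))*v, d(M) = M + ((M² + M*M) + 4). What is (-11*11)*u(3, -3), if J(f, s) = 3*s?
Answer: 63525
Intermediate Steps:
d(M) = 4 + M + 2*M² (d(M) = M + ((M² + M²) + 4) = M + (2*M² + 4) = M + (4 + 2*M²) = 4 + M + 2*M²)
u(Z, v) = v*(4 + 3*Z + 18*Z²) (u(Z, v) = (4 + 3*Z + 2*(3*Z)²)*v = (4 + 3*Z + 2*(9*Z²))*v = (4 + 3*Z + 18*Z²)*v = v*(4 + 3*Z + 18*Z²))
(-11*11)*u(3, -3) = (-11*11)*(-3*(4 + 3*3 + 18*3²)) = -(-363)*(4 + 9 + 18*9) = -(-363)*(4 + 9 + 162) = -(-363)*175 = -121*(-525) = 63525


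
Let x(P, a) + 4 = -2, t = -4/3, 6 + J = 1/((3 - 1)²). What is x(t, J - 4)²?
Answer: 36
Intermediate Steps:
J = -23/4 (J = -6 + 1/((3 - 1)²) = -6 + 1/(2²) = -6 + 1/4 = -6 + ¼ = -23/4 ≈ -5.7500)
t = -4/3 (t = -4*⅓ = -4/3 ≈ -1.3333)
x(P, a) = -6 (x(P, a) = -4 - 2 = -6)
x(t, J - 4)² = (-6)² = 36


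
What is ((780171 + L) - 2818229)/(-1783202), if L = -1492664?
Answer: 1765361/891601 ≈ 1.9800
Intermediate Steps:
((780171 + L) - 2818229)/(-1783202) = ((780171 - 1492664) - 2818229)/(-1783202) = (-712493 - 2818229)*(-1/1783202) = -3530722*(-1/1783202) = 1765361/891601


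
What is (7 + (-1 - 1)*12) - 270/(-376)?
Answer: -3061/188 ≈ -16.282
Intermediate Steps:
(7 + (-1 - 1)*12) - 270/(-376) = (7 - 2*12) - 270*(-1/376) = (7 - 24) + 135/188 = -17 + 135/188 = -3061/188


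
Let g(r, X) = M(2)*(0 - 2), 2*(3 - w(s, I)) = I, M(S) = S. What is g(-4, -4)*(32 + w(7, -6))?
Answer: -152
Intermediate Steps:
w(s, I) = 3 - I/2
g(r, X) = -4 (g(r, X) = 2*(0 - 2) = 2*(-2) = -4)
g(-4, -4)*(32 + w(7, -6)) = -4*(32 + (3 - ½*(-6))) = -4*(32 + (3 + 3)) = -4*(32 + 6) = -4*38 = -152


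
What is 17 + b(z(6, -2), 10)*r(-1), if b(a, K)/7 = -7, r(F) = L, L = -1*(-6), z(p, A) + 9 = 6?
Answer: -277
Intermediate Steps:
z(p, A) = -3 (z(p, A) = -9 + 6 = -3)
L = 6
r(F) = 6
b(a, K) = -49 (b(a, K) = 7*(-7) = -49)
17 + b(z(6, -2), 10)*r(-1) = 17 - 49*6 = 17 - 294 = -277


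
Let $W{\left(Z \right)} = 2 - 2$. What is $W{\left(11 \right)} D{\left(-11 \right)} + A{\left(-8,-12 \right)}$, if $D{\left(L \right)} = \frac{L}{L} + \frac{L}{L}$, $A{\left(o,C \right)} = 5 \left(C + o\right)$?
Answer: $-100$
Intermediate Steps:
$A{\left(o,C \right)} = 5 C + 5 o$
$D{\left(L \right)} = 2$ ($D{\left(L \right)} = 1 + 1 = 2$)
$W{\left(Z \right)} = 0$
$W{\left(11 \right)} D{\left(-11 \right)} + A{\left(-8,-12 \right)} = 0 \cdot 2 + \left(5 \left(-12\right) + 5 \left(-8\right)\right) = 0 - 100 = -100$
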